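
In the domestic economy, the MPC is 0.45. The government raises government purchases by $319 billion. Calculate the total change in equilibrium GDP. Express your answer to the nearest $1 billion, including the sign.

Government-spending multiplier = 1/(1 − MPC) = 1/(1 − 0.45) = 1/0.55 ≈ 1.818.
ΔY = k × ΔG = (+$319 billion) / 0.55 = +$580 billion.

+$580 billion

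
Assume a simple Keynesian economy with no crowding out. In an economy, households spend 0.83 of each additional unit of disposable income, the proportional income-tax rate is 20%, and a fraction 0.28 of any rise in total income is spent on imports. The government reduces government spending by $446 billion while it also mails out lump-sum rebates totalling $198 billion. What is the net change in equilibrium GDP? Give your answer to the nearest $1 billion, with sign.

−$457 billion

Expenditure multiplier = 1/(1 − c(1−t) + m) = 1/(1 − 0.83×0.8 + 0.28) = 1/0.616 ≈ 1.623.
ΔG contributes k·ΔG = (−$446 billion) / 0.616 ≈ −$724 billion.
ΔT of −$198 billion changes first-round spending by −c·ΔT = +$164.34 billion, contributing k·(−c·ΔT) = (+$164.34 billion) / 0.616 ≈ +$266.8 billion.
Net ΔY = k(ΔG − c·ΔT) = (−$281.66 billion) / 0.616 ≈ −$457 billion.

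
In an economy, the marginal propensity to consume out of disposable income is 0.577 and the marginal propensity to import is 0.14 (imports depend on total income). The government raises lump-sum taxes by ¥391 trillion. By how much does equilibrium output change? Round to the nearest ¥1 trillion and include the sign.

−¥401 trillion

A lump-sum tax change of +¥391 trillion shifts disposable income by −¥391 trillion; first-round consumption changes by −c × ΔT = −0.577 × (+¥391 trillion) = −¥225.607 trillion.
Expenditure multiplier = 1/(1 − c + m) = 1/(1 − 0.577 + 0.14) = 1/0.563 ≈ 1.776.
The tax multiplier is −c × k ≈ −1.025, so ΔY = k × (−c·ΔT) = (−¥225.607 trillion) / 0.563 ≈ −¥401 trillion.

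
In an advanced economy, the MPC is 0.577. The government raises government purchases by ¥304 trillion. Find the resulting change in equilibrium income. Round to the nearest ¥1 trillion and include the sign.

+¥719 trillion

Expenditure multiplier = 1/(1 − MPC) = 1/(1 − 0.577) = 1/0.423 ≈ 2.364.
ΔY = k × ΔG = (+¥304 trillion) / 0.423 ≈ +¥719 trillion.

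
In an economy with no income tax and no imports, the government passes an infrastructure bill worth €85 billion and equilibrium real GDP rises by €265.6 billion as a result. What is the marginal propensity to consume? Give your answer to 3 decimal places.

Implied spending multiplier k = ΔY/ΔG = 265.6/85 ≈ 3.1247.
Since k = 1/(1 − MPC), MPC = 1 − 1/k = 1 − ΔG/ΔY = 1 − 85/265.6 ≈ 0.680.

0.680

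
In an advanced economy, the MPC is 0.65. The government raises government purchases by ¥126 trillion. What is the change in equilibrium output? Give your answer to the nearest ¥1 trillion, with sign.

Spending multiplier = 1/(1 − MPC) = 1/(1 − 0.65) = 1/0.35 ≈ 2.857.
ΔY = k × ΔG = (+¥126 trillion) / 0.35 = +¥360 trillion.

+¥360 trillion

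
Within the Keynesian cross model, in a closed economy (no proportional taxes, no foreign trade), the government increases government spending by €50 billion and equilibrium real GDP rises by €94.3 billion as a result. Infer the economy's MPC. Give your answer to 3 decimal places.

Implied spending multiplier k = ΔY/ΔG = 94.3/50 = 1.886.
Since k = 1/(1 − MPC), MPC = 1 − 1/k = 1 − ΔG/ΔY = 1 − 50/94.3 ≈ 0.470.

0.470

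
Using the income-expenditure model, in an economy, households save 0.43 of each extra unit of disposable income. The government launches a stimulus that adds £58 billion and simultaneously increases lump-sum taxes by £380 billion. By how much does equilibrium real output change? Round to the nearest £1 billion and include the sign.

−£369 billion

MPC = 1 − MPS = 1 − 0.43 = 0.57.
Expenditure multiplier = 1/(1 − MPC) = 1/(1 − 0.57) = 1/0.43 ≈ 2.326.
ΔG contributes k·ΔG = (+£58 billion) / 0.43 ≈ +£134.9 billion.
ΔT of +£380 billion changes first-round spending by −c·ΔT = −£216.6 billion, contributing k·(−c·ΔT) = (−£216.6 billion) / 0.43 ≈ −£503.7 billion.
Net ΔY = k(ΔG − c·ΔT) = (−£158.6 billion) / 0.43 ≈ −£369 billion.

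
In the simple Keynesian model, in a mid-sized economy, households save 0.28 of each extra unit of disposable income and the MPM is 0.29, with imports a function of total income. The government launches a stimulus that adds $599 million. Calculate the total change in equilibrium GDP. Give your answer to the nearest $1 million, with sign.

+$1,051 million

MPC = 1 − MPS = 1 − 0.28 = 0.72.
Expenditure multiplier = 1/(1 − c + m) = 1/(1 − 0.72 + 0.29) = 1/0.57 ≈ 1.754.
ΔY = k × ΔG = (+$599 million) / 0.57 ≈ +$1,051 million.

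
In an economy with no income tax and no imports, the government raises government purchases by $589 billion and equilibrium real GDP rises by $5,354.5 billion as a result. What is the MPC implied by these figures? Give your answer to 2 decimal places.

0.89

Implied spending multiplier k = ΔY/ΔG = 5,354.5/589 ≈ 9.0908.
Since k = 1/(1 − MPC), MPC = 1 − 1/k = 1 − ΔG/ΔY = 1 − 589/5,354.5 ≈ 0.89.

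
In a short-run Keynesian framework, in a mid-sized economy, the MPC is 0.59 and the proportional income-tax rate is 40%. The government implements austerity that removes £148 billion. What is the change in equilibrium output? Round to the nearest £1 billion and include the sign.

−£229 billion

Expenditure multiplier = 1/(1 − c(1−t)) = 1/(1 − 0.59×0.6) = 1/0.646 ≈ 1.548.
ΔY = k × ΔG = (−£148 billion) / 0.646 ≈ −£229 billion.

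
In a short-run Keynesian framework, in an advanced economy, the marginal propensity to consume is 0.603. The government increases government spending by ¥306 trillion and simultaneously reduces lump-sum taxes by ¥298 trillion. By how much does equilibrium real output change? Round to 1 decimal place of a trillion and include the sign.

+¥1,223.4 trillion

Expenditure multiplier = 1/(1 − MPC) = 1/(1 − 0.603) = 1/0.397 ≈ 2.519.
ΔG contributes k·ΔG = (+¥306 trillion) / 0.397 ≈ +¥770.8 trillion.
ΔT of −¥298 trillion changes first-round spending by −c·ΔT = +¥179.694 trillion, contributing k·(−c·ΔT) = (+¥179.694 trillion) / 0.397 ≈ +¥452.6 trillion.
Net ΔY = k(ΔG − c·ΔT) = (+¥485.694 trillion) / 0.397 ≈ +¥1,223.4 trillion.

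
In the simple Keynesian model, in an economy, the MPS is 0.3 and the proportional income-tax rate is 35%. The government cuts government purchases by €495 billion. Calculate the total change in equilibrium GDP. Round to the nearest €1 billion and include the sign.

−€908 billion

MPC = 1 − MPS = 1 − 0.3 = 0.7.
Spending multiplier = 1/(1 − c(1−t)) = 1/(1 − 0.7×0.65) = 1/0.545 ≈ 1.835.
ΔY = k × ΔG = (−€495 billion) / 0.545 ≈ −€908 billion.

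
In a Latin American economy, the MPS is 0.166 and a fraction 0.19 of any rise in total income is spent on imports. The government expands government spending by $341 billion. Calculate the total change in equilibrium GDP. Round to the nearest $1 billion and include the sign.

+$958 billion

MPC = 1 − MPS = 1 − 0.166 = 0.834.
Expenditure multiplier = 1/(1 − c + m) = 1/(1 − 0.834 + 0.19) = 1/0.356 ≈ 2.809.
ΔY = k × ΔG = (+$341 billion) / 0.356 ≈ +$958 billion.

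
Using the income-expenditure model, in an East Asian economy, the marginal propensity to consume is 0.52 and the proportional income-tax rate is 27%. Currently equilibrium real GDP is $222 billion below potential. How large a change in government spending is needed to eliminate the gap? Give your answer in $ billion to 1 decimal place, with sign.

+$137.7 billion

Spending multiplier = 1/(1 − c(1−t)) = 1/(1 − 0.52×0.73) = 1/0.6204 ≈ 1.612.
Need ΔY = +$222 billion, so ΔG = ΔY/k = (+$222 billion) × 0.6204 ≈ +$137.7 billion.
The government should increase government spending by $137.7 billion.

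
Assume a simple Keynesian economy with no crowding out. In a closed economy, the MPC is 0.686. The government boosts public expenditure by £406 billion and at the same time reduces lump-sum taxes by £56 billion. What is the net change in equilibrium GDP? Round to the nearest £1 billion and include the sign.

Expenditure multiplier = 1/(1 − MPC) = 1/(1 − 0.686) = 1/0.314 ≈ 3.185.
ΔG contributes k·ΔG = (+£406 billion) / 0.314 ≈ +£1,293 billion.
ΔT of −£56 billion changes first-round spending by −c·ΔT = +£38.416 billion, contributing k·(−c·ΔT) = (+£38.416 billion) / 0.314 ≈ +£122.3 billion.
Net ΔY = k(ΔG − c·ΔT) = (+£444.416 billion) / 0.314 ≈ +£1,415 billion.

+£1,415 billion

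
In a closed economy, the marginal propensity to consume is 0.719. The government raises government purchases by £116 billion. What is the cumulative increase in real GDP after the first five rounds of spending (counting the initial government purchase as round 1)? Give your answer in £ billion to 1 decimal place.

£333.5 billion

Round 1 adds ΔG = £116 billion; each later round is MPC = 0.719 times the previous.
After 5 rounds: 116 + 83.404 + 59.967476 + 43.116615244 + 31.000846360436 = ΔG·(1 − c^5)/(1 − c) = 116 × (1 − 0.192151797699599)/0.281 ≈ £333.5 billion.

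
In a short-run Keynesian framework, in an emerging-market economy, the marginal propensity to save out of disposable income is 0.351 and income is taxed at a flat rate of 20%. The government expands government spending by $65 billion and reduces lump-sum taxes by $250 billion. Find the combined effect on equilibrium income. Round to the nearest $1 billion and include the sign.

+$473 billion

MPC = 1 − MPS = 1 − 0.351 = 0.649.
Expenditure multiplier = 1/(1 − c(1−t)) = 1/(1 − 0.649×0.8) = 1/0.4808 ≈ 2.08.
ΔG contributes k·ΔG = (+$65 billion) / 0.4808 ≈ +$135.2 billion.
ΔT of −$250 billion changes first-round spending by −c·ΔT = +$162.25 billion, contributing k·(−c·ΔT) = (+$162.25 billion) / 0.4808 ≈ +$337.5 billion.
Net ΔY = k(ΔG − c·ΔT) = (+$227.25 billion) / 0.4808 ≈ +$473 billion.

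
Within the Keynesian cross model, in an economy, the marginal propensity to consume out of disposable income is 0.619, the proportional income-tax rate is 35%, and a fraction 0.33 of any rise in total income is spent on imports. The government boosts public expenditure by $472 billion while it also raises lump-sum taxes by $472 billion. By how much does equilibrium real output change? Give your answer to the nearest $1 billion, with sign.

Expenditure multiplier = 1/(1 − c(1−t) + m) = 1/(1 − 0.619×0.65 + 0.33) = 1/0.92765 ≈ 1.078.
ΔG contributes k·ΔG = (+$472 billion) / 0.92765 ≈ +$508.8 billion.
ΔT of +$472 billion changes first-round spending by −c·ΔT = −$292.168 billion, contributing k·(−c·ΔT) = (−$292.168 billion) / 0.92765 ≈ −$315 billion.
Net ΔY = k(ΔG − c·ΔT) = (+$179.832 billion) / 0.92765 ≈ +$194 billion.

+$194 billion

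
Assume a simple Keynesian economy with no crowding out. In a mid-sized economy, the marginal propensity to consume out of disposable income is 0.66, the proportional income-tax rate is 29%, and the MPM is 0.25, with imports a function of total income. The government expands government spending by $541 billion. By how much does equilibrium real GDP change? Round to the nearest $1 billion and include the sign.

+$692 billion

Expenditure multiplier = 1/(1 − c(1−t) + m) = 1/(1 − 0.66×0.71 + 0.25) = 1/0.7814 ≈ 1.28.
ΔY = k × ΔG = (+$541 billion) / 0.7814 ≈ +$692 billion.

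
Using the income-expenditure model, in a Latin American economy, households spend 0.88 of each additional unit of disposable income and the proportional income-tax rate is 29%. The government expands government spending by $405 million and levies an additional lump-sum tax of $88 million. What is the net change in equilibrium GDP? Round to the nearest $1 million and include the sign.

+$873 million

Expenditure multiplier = 1/(1 − c(1−t)) = 1/(1 − 0.88×0.71) = 1/0.3752 ≈ 2.665.
ΔG contributes k·ΔG = (+$405 million) / 0.3752 ≈ +$1,079.4 million.
ΔT of +$88 million changes first-round spending by −c·ΔT = −$77.44 million, contributing k·(−c·ΔT) = (−$77.44 million) / 0.3752 ≈ −$206.4 million.
Net ΔY = k(ΔG − c·ΔT) = (+$327.56 million) / 0.3752 ≈ +$873 million.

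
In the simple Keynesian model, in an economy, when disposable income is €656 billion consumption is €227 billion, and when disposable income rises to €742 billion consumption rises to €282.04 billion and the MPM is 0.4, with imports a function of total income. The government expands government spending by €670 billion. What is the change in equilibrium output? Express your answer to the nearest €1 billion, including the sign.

MPC = ΔC/ΔYd = (282.04 − 227)/(742 − 656) = 55.04/86 = 0.64.
Expenditure multiplier = 1/(1 − c + m) = 1/(1 − 0.64 + 0.4) = 1/0.76 ≈ 1.316.
ΔY = k × ΔG = (+€670 billion) / 0.76 ≈ +€882 billion.

+€882 billion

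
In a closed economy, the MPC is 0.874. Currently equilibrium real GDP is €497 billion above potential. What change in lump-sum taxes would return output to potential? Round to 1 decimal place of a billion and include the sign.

Spending multiplier = 1/(1 − MPC) = 1/(1 − 0.874) = 1/0.126 ≈ 7.937.
Tax multiplier = −c·k = −0.874/0.126 ≈ −6.937. Need ΔY = −€497 billion, so ΔT = ΔY/(−c·k) = −(−€497 billion) × 0.126 / 0.874 ≈ +€71.6 billion.
The government should raise lump-sum taxes by €71.6 billion.

+€71.6 billion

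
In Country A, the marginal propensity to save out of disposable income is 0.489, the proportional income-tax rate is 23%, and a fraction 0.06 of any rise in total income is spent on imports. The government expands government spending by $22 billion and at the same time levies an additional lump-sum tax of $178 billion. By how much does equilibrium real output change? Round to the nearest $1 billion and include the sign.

−$103 billion

MPC = 1 − MPS = 1 − 0.489 = 0.511.
Expenditure multiplier = 1/(1 − c(1−t) + m) = 1/(1 − 0.511×0.77 + 0.06) = 1/0.66653 ≈ 1.5.
ΔG contributes k·ΔG = (+$22 billion) / 0.66653 ≈ +$33 billion.
ΔT of +$178 billion changes first-round spending by −c·ΔT = −$90.958 billion, contributing k·(−c·ΔT) = (−$90.958 billion) / 0.66653 ≈ −$136.5 billion.
Net ΔY = k(ΔG − c·ΔT) = (−$68.958 billion) / 0.66653 ≈ −$103 billion.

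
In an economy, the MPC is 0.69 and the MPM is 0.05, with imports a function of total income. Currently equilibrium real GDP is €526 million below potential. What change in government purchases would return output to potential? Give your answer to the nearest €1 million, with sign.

+€189 million

Spending multiplier = 1/(1 − c + m) = 1/(1 − 0.69 + 0.05) = 1/0.36 ≈ 2.778.
Need ΔY = +€526 million, so ΔG = ΔY/k = (+€526 million) × 0.36 ≈ +€189 million.
The government should increase government purchases by €189 million.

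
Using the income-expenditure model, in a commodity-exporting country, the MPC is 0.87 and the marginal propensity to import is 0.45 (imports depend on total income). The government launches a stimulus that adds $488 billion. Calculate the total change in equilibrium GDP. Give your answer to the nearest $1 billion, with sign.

+$841 billion

Government-spending multiplier = 1/(1 − c + m) = 1/(1 − 0.87 + 0.45) = 1/0.58 ≈ 1.724.
ΔY = k × ΔG = (+$488 billion) / 0.58 ≈ +$841 billion.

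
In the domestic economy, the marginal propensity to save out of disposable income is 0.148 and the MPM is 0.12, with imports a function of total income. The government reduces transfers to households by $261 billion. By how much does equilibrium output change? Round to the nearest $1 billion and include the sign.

MPC = 1 − MPS = 1 − 0.148 = 0.852.
The transfer change shifts disposable income by −$261 billion, so first-round consumption changes by c·ΔTR = 0.852 × (−$261 billion) = −$222.372 billion.
Expenditure multiplier = 1/(1 − c + m) = 1/(1 − 0.852 + 0.12) = 1/0.268 ≈ 3.731.
The transfer multiplier is c × k ≈ 3.179, so ΔY = k × (c·ΔTR) = (−$222.372 billion) / 0.268 ≈ −$830 billion.

−$830 billion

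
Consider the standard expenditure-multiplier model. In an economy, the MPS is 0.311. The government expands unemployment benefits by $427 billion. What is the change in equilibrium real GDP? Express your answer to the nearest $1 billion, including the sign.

+$946 billion

MPC = 1 − MPS = 1 − 0.311 = 0.689.
The transfer change shifts disposable income by +$427 billion, so first-round consumption changes by c·ΔTR = 0.689 × (+$427 billion) = +$294.203 billion.
Expenditure multiplier = 1/(1 − MPC) = 1/(1 − 0.689) = 1/0.311 ≈ 3.215.
The transfer multiplier is c × k ≈ 2.215, so ΔY = k × (c·ΔTR) = (+$294.203 billion) / 0.311 ≈ +$946 billion.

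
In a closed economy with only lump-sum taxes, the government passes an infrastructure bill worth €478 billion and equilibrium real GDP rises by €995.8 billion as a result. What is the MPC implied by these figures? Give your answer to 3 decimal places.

Implied spending multiplier k = ΔY/ΔG = 995.8/478 ≈ 2.0833.
Since k = 1/(1 − MPC), MPC = 1 − 1/k = 1 − ΔG/ΔY = 1 − 478/995.8 ≈ 0.520.

0.520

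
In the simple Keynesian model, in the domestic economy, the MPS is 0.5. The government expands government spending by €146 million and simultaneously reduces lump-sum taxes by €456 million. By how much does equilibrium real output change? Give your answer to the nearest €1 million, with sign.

MPC = 1 − MPS = 1 − 0.5 = 0.5.
Expenditure multiplier = 1/(1 − MPC) = 1/(1 − 0.5) = 1/0.5 = 2.
ΔG contributes k·ΔG = (+€146 million) / 0.5 = +€292 million.
ΔT of −€456 million changes first-round spending by −c·ΔT = +€228 million, contributing k·(−c·ΔT) = (+€228 million) / 0.5 = +€456 million.
Net ΔY = k(ΔG − c·ΔT) = (+€374 million) / 0.5 = +€748 million.

+€748 million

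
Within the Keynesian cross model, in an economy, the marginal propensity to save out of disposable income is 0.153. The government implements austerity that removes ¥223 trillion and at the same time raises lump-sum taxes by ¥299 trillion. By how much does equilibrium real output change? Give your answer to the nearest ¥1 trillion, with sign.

MPC = 1 − MPS = 1 − 0.153 = 0.847.
Expenditure multiplier = 1/(1 − MPC) = 1/(1 − 0.847) = 1/0.153 ≈ 6.536.
ΔG contributes k·ΔG = (−¥223 trillion) / 0.153 ≈ −¥1,457.5 trillion.
ΔT of +¥299 trillion changes first-round spending by −c·ΔT = −¥253.253 trillion, contributing k·(−c·ΔT) = (−¥253.253 trillion) / 0.153 ≈ −¥1,655.2 trillion.
Net ΔY = k(ΔG − c·ΔT) = (−¥476.253 trillion) / 0.153 ≈ −¥3,113 trillion.

−¥3,113 trillion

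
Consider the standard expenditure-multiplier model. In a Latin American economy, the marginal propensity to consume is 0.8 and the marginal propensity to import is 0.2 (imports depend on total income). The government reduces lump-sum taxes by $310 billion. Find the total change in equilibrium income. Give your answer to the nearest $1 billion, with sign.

A lump-sum tax change of −$310 billion shifts disposable income by +$310 billion; first-round consumption changes by −c × ΔT = −0.8 × (−$310 billion) = +$248 billion.
Expenditure multiplier = 1/(1 − c + m) = 1/(1 − 0.8 + 0.2) = 1/0.4 = 2.5.
The tax multiplier is −c × k = −2, so ΔY = k × (−c·ΔT) = (+$248 billion) / 0.4 = +$620 billion.

+$620 billion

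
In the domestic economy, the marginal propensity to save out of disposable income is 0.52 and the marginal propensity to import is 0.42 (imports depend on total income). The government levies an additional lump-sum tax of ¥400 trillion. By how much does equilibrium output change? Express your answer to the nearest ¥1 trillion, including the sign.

MPC = 1 − MPS = 1 − 0.52 = 0.48.
A lump-sum tax change of +¥400 trillion shifts disposable income by −¥400 trillion; first-round consumption changes by −c × ΔT = −0.48 × (+¥400 trillion) = −¥192 trillion.
Expenditure multiplier = 1/(1 − c + m) = 1/(1 − 0.48 + 0.42) = 1/0.94 ≈ 1.064.
The tax multiplier is −c × k ≈ −0.511, so ΔY = k × (−c·ΔT) = (−¥192 trillion) / 0.94 ≈ −¥204 trillion.

−¥204 trillion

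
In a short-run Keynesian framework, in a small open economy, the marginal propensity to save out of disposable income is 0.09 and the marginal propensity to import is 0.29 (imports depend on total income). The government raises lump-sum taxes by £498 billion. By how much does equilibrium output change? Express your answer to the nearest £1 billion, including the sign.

MPC = 1 − MPS = 1 − 0.09 = 0.91.
A lump-sum tax change of +£498 billion shifts disposable income by −£498 billion; first-round consumption changes by −c × ΔT = −0.91 × (+£498 billion) = −£453.18 billion.
Expenditure multiplier = 1/(1 − c + m) = 1/(1 − 0.91 + 0.29) = 1/0.38 ≈ 2.632.
The tax multiplier is −c × k ≈ −2.395, so ΔY = k × (−c·ΔT) = (−£453.18 billion) / 0.38 ≈ −£1,193 billion.

−£1,193 billion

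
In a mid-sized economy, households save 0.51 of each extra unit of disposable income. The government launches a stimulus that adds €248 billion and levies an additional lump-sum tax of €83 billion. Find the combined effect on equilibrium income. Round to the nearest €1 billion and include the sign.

MPC = 1 − MPS = 1 − 0.51 = 0.49.
Expenditure multiplier = 1/(1 − MPC) = 1/(1 − 0.49) = 1/0.51 ≈ 1.961.
ΔG contributes k·ΔG = (+€248 billion) / 0.51 ≈ +€486.3 billion.
ΔT of +€83 billion changes first-round spending by −c·ΔT = −€40.67 billion, contributing k·(−c·ΔT) = (−€40.67 billion) / 0.51 ≈ −€79.7 billion.
Net ΔY = k(ΔG − c·ΔT) = (+€207.33 billion) / 0.51 ≈ +€407 billion.

+€407 billion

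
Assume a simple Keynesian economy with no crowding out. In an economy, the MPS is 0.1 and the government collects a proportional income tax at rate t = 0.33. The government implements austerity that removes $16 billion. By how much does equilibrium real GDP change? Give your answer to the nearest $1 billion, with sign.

MPC = 1 − MPS = 1 − 0.1 = 0.9.
Expenditure multiplier = 1/(1 − c(1−t)) = 1/(1 − 0.9×0.67) = 1/0.397 ≈ 2.519.
ΔY = k × ΔG = (−$16 billion) / 0.397 ≈ −$40 billion.

−$40 billion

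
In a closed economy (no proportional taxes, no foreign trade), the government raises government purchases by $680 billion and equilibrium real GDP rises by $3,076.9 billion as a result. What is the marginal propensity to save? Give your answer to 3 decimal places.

Implied spending multiplier k = ΔY/ΔG = 3,076.9/680 ≈ 4.5249.
Since k = 1/(1 − MPC), MPC = 1 − 1/k = 1 − ΔG/ΔY = 1 − 680/3,076.9 ≈ 0.779.
MPS = 1 − MPC = 0.221.

0.221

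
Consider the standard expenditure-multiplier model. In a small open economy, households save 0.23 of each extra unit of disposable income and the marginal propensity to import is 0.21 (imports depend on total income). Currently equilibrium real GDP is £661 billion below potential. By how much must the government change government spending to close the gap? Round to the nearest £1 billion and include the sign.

+£291 billion

MPC = 1 − MPS = 1 − 0.23 = 0.77.
Spending multiplier = 1/(1 − c + m) = 1/(1 − 0.77 + 0.21) = 1/0.44 ≈ 2.273.
Need ΔY = +£661 billion, so ΔG = ΔY/k = (+£661 billion) × 0.44 ≈ +£291 billion.
The government should increase government spending by £291 billion.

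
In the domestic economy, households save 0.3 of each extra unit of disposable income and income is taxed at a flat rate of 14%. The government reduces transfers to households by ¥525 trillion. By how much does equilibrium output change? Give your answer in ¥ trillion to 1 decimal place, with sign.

−¥923.4 trillion

MPC = 1 − MPS = 1 − 0.3 = 0.7.
The transfer change shifts disposable income by −¥525 trillion, so first-round consumption changes by c·ΔTR = 0.7 × (−¥525 trillion) = −¥367.5 trillion.
Expenditure multiplier = 1/(1 − c(1−t)) = 1/(1 − 0.7×0.86) = 1/0.398 ≈ 2.513.
The transfer multiplier is c × k ≈ 1.759, so ΔY = k × (c·ΔTR) = (−¥367.5 trillion) / 0.398 ≈ −¥923.4 trillion.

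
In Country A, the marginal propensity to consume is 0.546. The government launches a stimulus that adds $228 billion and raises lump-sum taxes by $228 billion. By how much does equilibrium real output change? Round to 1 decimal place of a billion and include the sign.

Expenditure multiplier = 1/(1 − MPC) = 1/(1 − 0.546) = 1/0.454 ≈ 2.203.
ΔG contributes k·ΔG = (+$228 billion) / 0.454 ≈ +$502.2 billion.
ΔT of +$228 billion changes first-round spending by −c·ΔT = −$124.488 billion, contributing k·(−c·ΔT) = (−$124.488 billion) / 0.454 ≈ −$274.2 billion.
With ΔG = ΔT and no other leakages, the balanced-budget multiplier is 1, so ΔY = ΔG = +$228 billion.

+$228.0 billion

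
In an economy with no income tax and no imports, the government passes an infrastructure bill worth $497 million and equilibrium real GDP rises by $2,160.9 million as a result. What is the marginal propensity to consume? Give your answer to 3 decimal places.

Implied spending multiplier k = ΔY/ΔG = 2,160.9/497 ≈ 4.3479.
Since k = 1/(1 − MPC), MPC = 1 − 1/k = 1 − ΔG/ΔY = 1 − 497/2,160.9 ≈ 0.770.

0.770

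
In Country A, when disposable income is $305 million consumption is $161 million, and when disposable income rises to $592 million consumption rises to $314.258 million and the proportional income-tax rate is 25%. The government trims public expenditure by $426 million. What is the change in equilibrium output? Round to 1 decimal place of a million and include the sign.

MPC = ΔC/ΔYd = (314.258 − 161)/(592 − 305) = 153.258/287 = 0.534.
Government-spending multiplier = 1/(1 − c(1−t)) = 1/(1 − 0.534×0.75) = 1/0.5995 ≈ 1.668.
ΔY = k × ΔG = (−$426 million) / 0.5995 ≈ −$710.6 million.

−$710.6 million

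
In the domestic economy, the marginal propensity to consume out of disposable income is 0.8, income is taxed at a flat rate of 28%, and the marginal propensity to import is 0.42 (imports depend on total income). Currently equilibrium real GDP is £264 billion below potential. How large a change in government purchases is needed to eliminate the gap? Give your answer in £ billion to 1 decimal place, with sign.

+£222.8 billion

Spending multiplier = 1/(1 − c(1−t) + m) = 1/(1 − 0.8×0.72 + 0.42) = 1/0.844 ≈ 1.185.
Need ΔY = +£264 billion, so ΔG = ΔY/k = (+£264 billion) × 0.844 ≈ +£222.8 billion.
The government should increase government purchases by £222.8 billion.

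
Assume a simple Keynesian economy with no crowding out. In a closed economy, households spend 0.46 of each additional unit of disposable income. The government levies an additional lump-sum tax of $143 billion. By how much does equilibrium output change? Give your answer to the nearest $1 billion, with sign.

−$122 billion

A lump-sum tax change of +$143 billion shifts disposable income by −$143 billion; first-round consumption changes by −c × ΔT = −0.46 × (+$143 billion) = −$65.78 billion.
Expenditure multiplier = 1/(1 − MPC) = 1/(1 − 0.46) = 1/0.54 ≈ 1.852.
The tax multiplier is −c × k ≈ −0.852, so ΔY = k × (−c·ΔT) = (−$65.78 billion) / 0.54 ≈ −$122 billion.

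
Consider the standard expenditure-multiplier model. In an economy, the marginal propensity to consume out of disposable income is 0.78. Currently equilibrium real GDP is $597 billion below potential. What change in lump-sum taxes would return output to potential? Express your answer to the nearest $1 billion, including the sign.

Spending multiplier = 1/(1 − MPC) = 1/(1 − 0.78) = 1/0.22 ≈ 4.545.
Tax multiplier = −c·k = −0.78/0.22 ≈ −3.545. Need ΔY = +$597 billion, so ΔT = ΔY/(−c·k) = −(+$597 billion) × 0.22 / 0.78 ≈ −$168 billion.
The government should cut lump-sum taxes by $168 billion.

−$168 billion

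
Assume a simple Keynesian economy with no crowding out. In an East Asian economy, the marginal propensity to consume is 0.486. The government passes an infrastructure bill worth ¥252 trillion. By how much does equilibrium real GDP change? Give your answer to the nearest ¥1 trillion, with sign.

+¥490 trillion

Expenditure multiplier = 1/(1 − MPC) = 1/(1 − 0.486) = 1/0.514 ≈ 1.946.
ΔY = k × ΔG = (+¥252 trillion) / 0.514 ≈ +¥490 trillion.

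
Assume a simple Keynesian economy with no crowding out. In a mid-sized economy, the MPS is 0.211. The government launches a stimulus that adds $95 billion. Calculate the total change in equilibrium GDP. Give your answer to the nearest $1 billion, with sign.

MPC = 1 − MPS = 1 − 0.211 = 0.789.
Spending multiplier = 1/(1 − MPC) = 1/(1 − 0.789) = 1/0.211 ≈ 4.739.
ΔY = k × ΔG = (+$95 billion) / 0.211 ≈ +$450 billion.

+$450 billion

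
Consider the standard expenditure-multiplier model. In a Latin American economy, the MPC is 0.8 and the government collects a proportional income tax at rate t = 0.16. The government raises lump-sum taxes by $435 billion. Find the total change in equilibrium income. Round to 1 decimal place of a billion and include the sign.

−$1,061.0 billion

A lump-sum tax change of +$435 billion shifts disposable income by −$435 billion; first-round consumption changes by −c × ΔT = −0.8 × (+$435 billion) = −$348 billion.
Expenditure multiplier = 1/(1 − c(1−t)) = 1/(1 − 0.8×0.84) = 1/0.328 ≈ 3.049.
The tax multiplier is −c × k ≈ −2.439, so ΔY = k × (−c·ΔT) = (−$348 billion) / 0.328 ≈ −$1,061 billion.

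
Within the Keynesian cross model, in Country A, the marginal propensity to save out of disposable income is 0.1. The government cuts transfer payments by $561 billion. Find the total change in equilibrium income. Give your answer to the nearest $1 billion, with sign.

−$5,049 billion

MPC = 1 − MPS = 1 − 0.1 = 0.9.
The transfer change shifts disposable income by −$561 billion, so first-round consumption changes by c·ΔTR = 0.9 × (−$561 billion) = −$504.9 billion.
Expenditure multiplier = 1/(1 − MPC) = 1/(1 − 0.9) = 1/0.1 = 10.
The transfer multiplier is c × k = 9, so ΔY = k × (c·ΔTR) = (−$504.9 billion) / 0.1 = −$5,049 billion.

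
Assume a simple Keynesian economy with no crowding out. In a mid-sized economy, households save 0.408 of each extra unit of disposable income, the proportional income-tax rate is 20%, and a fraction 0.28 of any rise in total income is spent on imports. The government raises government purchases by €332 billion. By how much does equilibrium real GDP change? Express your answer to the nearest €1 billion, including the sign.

MPC = 1 − MPS = 1 − 0.408 = 0.592.
Spending multiplier = 1/(1 − c(1−t) + m) = 1/(1 − 0.592×0.8 + 0.28) = 1/0.8064 ≈ 1.24.
ΔY = k × ΔG = (+€332 billion) / 0.8064 ≈ +€412 billion.

+€412 billion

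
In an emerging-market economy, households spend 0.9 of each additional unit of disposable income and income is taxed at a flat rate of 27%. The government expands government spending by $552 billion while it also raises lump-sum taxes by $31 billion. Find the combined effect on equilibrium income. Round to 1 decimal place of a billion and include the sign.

Expenditure multiplier = 1/(1 − c(1−t)) = 1/(1 − 0.9×0.73) = 1/0.343 ≈ 2.915.
ΔG contributes k·ΔG = (+$552 billion) / 0.343 ≈ +$1,609.3 billion.
ΔT of +$31 billion changes first-round spending by −c·ΔT = −$27.9 billion, contributing k·(−c·ΔT) = (−$27.9 billion) / 0.343 ≈ −$81.3 billion.
Net ΔY = k(ΔG − c·ΔT) = (+$524.1 billion) / 0.343 ≈ +$1,528 billion.

+$1,528.0 billion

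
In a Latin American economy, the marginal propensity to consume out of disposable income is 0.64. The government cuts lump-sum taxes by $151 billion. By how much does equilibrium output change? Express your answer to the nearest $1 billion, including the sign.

A lump-sum tax change of −$151 billion shifts disposable income by +$151 billion; first-round consumption changes by −c × ΔT = −0.64 × (−$151 billion) = +$96.64 billion.
Expenditure multiplier = 1/(1 − MPC) = 1/(1 − 0.64) = 1/0.36 ≈ 2.778.
The tax multiplier is −c × k ≈ −1.778, so ΔY = k × (−c·ΔT) = (+$96.64 billion) / 0.36 ≈ +$268 billion.

+$268 billion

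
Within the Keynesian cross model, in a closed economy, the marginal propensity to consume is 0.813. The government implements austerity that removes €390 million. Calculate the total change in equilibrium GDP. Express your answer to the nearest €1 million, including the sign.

Spending multiplier = 1/(1 − MPC) = 1/(1 − 0.813) = 1/0.187 ≈ 5.348.
ΔY = k × ΔG = (−€390 million) / 0.187 ≈ −€2,086 million.

−€2,086 million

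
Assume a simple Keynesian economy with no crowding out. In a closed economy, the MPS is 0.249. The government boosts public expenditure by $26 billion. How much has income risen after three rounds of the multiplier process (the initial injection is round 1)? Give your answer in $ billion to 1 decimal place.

$60.2 billion

MPC = 1 − MPS = 1 − 0.249 = 0.751.
Round 1 adds ΔG = $26 billion; each later round is MPC = 0.751 times the previous.
After 3 rounds: 26 + 19.526 + 14.664026 = ΔG·(1 − c^3)/(1 − c) = 26 × (1 − 0.423564751)/0.249 ≈ $60.2 billion.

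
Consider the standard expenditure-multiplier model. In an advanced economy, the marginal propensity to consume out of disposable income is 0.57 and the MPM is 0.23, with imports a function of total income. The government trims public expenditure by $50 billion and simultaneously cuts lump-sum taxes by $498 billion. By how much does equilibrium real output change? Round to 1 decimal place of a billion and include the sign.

+$354.3 billion

Expenditure multiplier = 1/(1 − c + m) = 1/(1 − 0.57 + 0.23) = 1/0.66 ≈ 1.515.
ΔG contributes k·ΔG = (−$50 billion) / 0.66 ≈ −$75.8 billion.
ΔT of −$498 billion changes first-round spending by −c·ΔT = +$283.86 billion, contributing k·(−c·ΔT) = (+$283.86 billion) / 0.66 ≈ +$430.1 billion.
Net ΔY = k(ΔG − c·ΔT) = (+$233.86 billion) / 0.66 ≈ +$354.3 billion.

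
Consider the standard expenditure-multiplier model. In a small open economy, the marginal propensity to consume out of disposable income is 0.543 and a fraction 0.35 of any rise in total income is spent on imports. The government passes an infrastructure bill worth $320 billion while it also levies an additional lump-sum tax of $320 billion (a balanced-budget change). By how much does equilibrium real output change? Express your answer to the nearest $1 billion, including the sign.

+$181 billion

Expenditure multiplier = 1/(1 − c + m) = 1/(1 − 0.543 + 0.35) = 1/0.807 ≈ 1.239.
ΔG contributes k·ΔG = (+$320 billion) / 0.807 ≈ +$396.5 billion.
ΔT of +$320 billion changes first-round spending by −c·ΔT = −$173.76 billion, contributing k·(−c·ΔT) = (−$173.76 billion) / 0.807 ≈ −$215.3 billion.
Net ΔY = k(ΔG − c·ΔT) = (+$146.24 billion) / 0.807 ≈ +$181 billion.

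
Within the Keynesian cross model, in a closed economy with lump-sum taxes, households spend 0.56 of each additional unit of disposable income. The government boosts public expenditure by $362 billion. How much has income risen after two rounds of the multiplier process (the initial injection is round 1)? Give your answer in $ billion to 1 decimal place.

Round 1 adds ΔG = $362 billion; each later round is MPC = 0.56 times the previous.
After 2 rounds: 362 + 202.72 = ΔG·(1 − c^2)/(1 − c) = 362 × (1 − 0.3136)/0.44 ≈ $564.7 billion.

$564.7 billion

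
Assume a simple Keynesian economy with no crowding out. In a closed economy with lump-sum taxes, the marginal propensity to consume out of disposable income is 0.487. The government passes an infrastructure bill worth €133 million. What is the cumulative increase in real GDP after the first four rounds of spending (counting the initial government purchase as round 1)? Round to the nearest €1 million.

€245 million

Round 1 adds ΔG = €133 million; each later round is MPC = 0.487 times the previous.
After 4 rounds: 133 + 64.771 + 31.543477 + 15.361673299 = ΔG·(1 − c^4)/(1 − c) = 133 × (1 − 0.056249134561)/0.513 ≈ €245 million.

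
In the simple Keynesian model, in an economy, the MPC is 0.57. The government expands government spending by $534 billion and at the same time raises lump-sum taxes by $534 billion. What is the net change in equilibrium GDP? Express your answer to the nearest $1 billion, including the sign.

Expenditure multiplier = 1/(1 − MPC) = 1/(1 − 0.57) = 1/0.43 ≈ 2.326.
ΔG contributes k·ΔG = (+$534 billion) / 0.43 ≈ +$1,241.9 billion.
ΔT of +$534 billion changes first-round spending by −c·ΔT = −$304.38 billion, contributing k·(−c·ΔT) = (−$304.38 billion) / 0.43 ≈ −$707.9 billion.
With ΔG = ΔT and no other leakages, the balanced-budget multiplier is 1, so ΔY = ΔG = +$534 billion.

+$534 billion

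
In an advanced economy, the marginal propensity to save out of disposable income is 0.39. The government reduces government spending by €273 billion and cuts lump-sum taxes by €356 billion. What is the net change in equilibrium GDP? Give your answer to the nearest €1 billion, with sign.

−€143 billion

MPC = 1 − MPS = 1 − 0.39 = 0.61.
Expenditure multiplier = 1/(1 − MPC) = 1/(1 − 0.61) = 1/0.39 ≈ 2.564.
ΔG contributes k·ΔG = (−€273 billion) / 0.39 = −€700 billion.
ΔT of −€356 billion changes first-round spending by −c·ΔT = +€217.16 billion, contributing k·(−c·ΔT) = (+€217.16 billion) / 0.39 ≈ +€556.8 billion.
Net ΔY = k(ΔG − c·ΔT) = (−€55.84 billion) / 0.39 ≈ −€143 billion.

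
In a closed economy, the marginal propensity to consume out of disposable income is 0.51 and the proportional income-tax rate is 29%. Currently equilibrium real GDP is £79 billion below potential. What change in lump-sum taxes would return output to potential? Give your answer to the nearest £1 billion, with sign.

−£99 billion

Spending multiplier = 1/(1 − c(1−t)) = 1/(1 − 0.51×0.71) = 1/0.6379 ≈ 1.568.
Tax multiplier = −c·k = −0.51/0.6379 ≈ −0.799. Need ΔY = +£79 billion, so ΔT = ΔY/(−c·k) = −(+£79 billion) × 0.6379 / 0.51 ≈ −£99 billion.
The government should cut lump-sum taxes by £99 billion.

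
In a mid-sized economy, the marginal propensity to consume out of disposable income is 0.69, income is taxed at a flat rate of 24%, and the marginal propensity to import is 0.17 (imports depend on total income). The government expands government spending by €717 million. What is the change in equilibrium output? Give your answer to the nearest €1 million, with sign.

Government-spending multiplier = 1/(1 − c(1−t) + m) = 1/(1 − 0.69×0.76 + 0.17) = 1/0.6456 ≈ 1.549.
ΔY = k × ΔG = (+€717 million) / 0.6456 ≈ +€1,111 million.

+€1,111 million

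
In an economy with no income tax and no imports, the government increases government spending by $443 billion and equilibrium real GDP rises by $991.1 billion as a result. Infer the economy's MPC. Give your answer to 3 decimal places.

Implied spending multiplier k = ΔY/ΔG = 991.1/443 ≈ 2.2372.
Since k = 1/(1 − MPC), MPC = 1 − 1/k = 1 − ΔG/ΔY = 1 − 443/991.1 ≈ 0.553.

0.553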